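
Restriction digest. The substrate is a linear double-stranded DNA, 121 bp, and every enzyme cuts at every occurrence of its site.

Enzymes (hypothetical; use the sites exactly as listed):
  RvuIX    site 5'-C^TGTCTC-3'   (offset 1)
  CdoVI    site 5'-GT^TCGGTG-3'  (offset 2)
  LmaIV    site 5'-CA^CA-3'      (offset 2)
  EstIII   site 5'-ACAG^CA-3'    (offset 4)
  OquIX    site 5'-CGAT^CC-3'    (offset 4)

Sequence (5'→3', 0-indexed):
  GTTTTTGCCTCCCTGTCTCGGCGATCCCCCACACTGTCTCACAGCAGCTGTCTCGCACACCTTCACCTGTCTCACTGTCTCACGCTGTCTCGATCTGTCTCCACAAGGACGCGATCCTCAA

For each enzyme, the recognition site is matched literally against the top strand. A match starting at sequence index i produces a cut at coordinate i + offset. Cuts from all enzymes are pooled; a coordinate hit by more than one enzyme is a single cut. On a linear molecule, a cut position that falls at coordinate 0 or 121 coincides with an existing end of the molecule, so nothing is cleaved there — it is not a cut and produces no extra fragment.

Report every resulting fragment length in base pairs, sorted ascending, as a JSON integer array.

Site scan:
  RvuIX (CTGTCTC, off=1): starts [12, 33, 47, 66, 74, 84, 94] → cuts [13, 34, 48, 67, 75, 85, 95]
  CdoVI (GTTCGGTG, off=2): no sites
  LmaIV (CACA, off=2): starts [29, 39, 55, 101] → cuts [31, 41, 57, 103]
  EstIII (ACAGCA, off=4): starts [40] → cuts [44]
  OquIX (CGATCC, off=4): starts [21, 111] → cuts [25, 115]

All cut coordinates (distinct, sorted): [13, 25, 31, 34, 41, 44, 48, 57, 67, 75, 85, 95, 103, 115]

Fragments:
  [0,13): 13 bp
  [13,25): 12 bp
  [25,31): 6 bp
  [31,34): 3 bp
  [34,41): 7 bp
  [41,44): 3 bp
  [44,48): 4 bp
  [48,57): 9 bp
  [57,67): 10 bp
  [67,75): 8 bp
  [75,85): 10 bp
  [85,95): 10 bp
  [95,103): 8 bp
  [103,115): 12 bp
  [115,121): 6 bp

[3,3,4,6,6,7,8,8,9,10,10,10,12,12,13]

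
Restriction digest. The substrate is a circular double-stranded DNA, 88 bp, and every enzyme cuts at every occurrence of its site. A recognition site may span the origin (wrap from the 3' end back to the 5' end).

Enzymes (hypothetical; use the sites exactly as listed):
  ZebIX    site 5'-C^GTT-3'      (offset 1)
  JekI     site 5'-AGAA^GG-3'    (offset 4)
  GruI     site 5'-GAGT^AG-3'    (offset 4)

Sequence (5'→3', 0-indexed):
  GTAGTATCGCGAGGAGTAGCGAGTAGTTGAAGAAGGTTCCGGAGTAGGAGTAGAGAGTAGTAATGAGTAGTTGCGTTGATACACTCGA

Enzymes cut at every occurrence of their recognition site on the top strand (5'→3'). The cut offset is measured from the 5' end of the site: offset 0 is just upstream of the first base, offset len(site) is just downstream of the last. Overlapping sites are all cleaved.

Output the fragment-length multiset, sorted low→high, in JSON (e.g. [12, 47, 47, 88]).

Site scan:
  ZebIX (CGTT, off=1): starts [73] → cuts [74]
  JekI (AGAAGG, off=4): starts [30] → cuts [34]
  GruI (GAGTAG, off=4): starts [13, 20, 41, 47, 54, 64, 86] → cuts [2, 17, 24, 45, 51, 58, 68]

Pooled cuts: [2, 17, 24, 34, 45, 51, 58, 68, 74]

Fragments:
  2→17: 15 bp
  17→24: 7 bp
  24→34: 10 bp
  34→45: 11 bp
  45→51: 6 bp
  51→58: 7 bp
  58→68: 10 bp
  68→74: 6 bp
  74→2 (wrap): 88-74+2 = 16 bp

[6,6,7,7,10,10,11,15,16]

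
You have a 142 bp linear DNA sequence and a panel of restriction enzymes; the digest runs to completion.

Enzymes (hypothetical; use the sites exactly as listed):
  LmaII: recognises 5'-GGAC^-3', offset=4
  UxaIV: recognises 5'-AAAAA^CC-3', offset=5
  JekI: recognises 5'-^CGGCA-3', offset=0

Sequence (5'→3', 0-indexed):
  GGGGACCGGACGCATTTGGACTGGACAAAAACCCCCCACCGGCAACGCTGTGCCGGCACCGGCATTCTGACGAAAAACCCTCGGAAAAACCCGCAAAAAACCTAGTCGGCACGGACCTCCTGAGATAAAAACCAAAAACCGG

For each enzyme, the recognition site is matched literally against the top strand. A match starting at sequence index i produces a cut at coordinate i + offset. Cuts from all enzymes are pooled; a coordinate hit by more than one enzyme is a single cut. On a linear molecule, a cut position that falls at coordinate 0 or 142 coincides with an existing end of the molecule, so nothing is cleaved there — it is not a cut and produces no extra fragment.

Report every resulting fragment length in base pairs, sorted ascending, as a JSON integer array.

Per-enzyme occurrences:
  LmaII GGAC/4: at [2, 7, 17, 22, 112] ⇒ [6, 11, 21, 26, 116]
  UxaIV AAAAACC/5: at [26, 72, 84, 95, 126, 133] ⇒ [31, 77, 89, 100, 131, 138]
  JekI CGGCA/0: at [39, 53, 59, 106] ⇒ [39, 53, 59, 106]

Pooled cuts: [6, 11, 21, 26, 31, 39, 53, 59, 77, 89, 100, 106, 116, 131, 138]

Fragment lengths:
  [0,6): 6 bp
  [6,11): 5 bp
  [11,21): 10 bp
  [21,26): 5 bp
  [26,31): 5 bp
  [31,39): 8 bp
  [39,53): 14 bp
  [53,59): 6 bp
  [59,77): 18 bp
  [77,89): 12 bp
  [89,100): 11 bp
  [100,106): 6 bp
  [106,116): 10 bp
  [116,131): 15 bp
  [131,138): 7 bp
  [138,142): 4 bp

[4,5,5,5,6,6,6,7,8,10,10,11,12,14,15,18]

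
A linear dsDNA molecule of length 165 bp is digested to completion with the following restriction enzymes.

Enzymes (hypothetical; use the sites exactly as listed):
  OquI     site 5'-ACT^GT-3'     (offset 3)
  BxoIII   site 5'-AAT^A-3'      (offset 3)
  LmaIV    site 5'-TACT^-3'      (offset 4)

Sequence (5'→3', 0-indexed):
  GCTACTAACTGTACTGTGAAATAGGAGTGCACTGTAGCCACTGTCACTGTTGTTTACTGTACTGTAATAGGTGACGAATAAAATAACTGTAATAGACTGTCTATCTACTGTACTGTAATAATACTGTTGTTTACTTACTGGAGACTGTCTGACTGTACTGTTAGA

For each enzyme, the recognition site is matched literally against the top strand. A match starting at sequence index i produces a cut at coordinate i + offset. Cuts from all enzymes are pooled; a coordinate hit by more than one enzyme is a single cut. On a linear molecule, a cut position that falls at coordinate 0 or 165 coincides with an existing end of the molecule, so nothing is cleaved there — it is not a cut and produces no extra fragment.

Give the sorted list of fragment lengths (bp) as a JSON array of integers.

Per-enzyme occurrences:
  OquI ACTGT/3: at [7, 12, 30, 39, 45, 55, 60, 85, 95, 106, 111, 122, 143, 151, 156] ⇒ [10, 15, 33, 42, 48, 58, 63, 88, 98, 109, 114, 125, 146, 154, 159]
  BxoIII AATA/3: at [19, 65, 76, 81, 90, 116, 119] ⇒ [22, 68, 79, 84, 93, 119, 122]
  LmaIV TACT/4: at [2, 11, 54, 59, 105, 110, 121, 131, 135, 155] ⇒ [6, 15, 58, 63, 109, 114, 125, 135, 139, 159]

All cut coordinates (distinct, sorted): [6, 10, 15, 22, 33, 42, 48, 58, 63, 68, 79, 84, 88, 93, 98, 109, 114, 119, 122, 125, 135, 139, 146, 154, 159]

Fragments:
  [0,6): 6 bp
  [6,10): 4 bp
  [10,15): 5 bp
  [15,22): 7 bp
  [22,33): 11 bp
  [33,42): 9 bp
  [42,48): 6 bp
  [48,58): 10 bp
  [58,63): 5 bp
  [63,68): 5 bp
  [68,79): 11 bp
  [79,84): 5 bp
  [84,88): 4 bp
  [88,93): 5 bp
  [93,98): 5 bp
  [98,109): 11 bp
  [109,114): 5 bp
  [114,119): 5 bp
  [119,122): 3 bp
  [122,125): 3 bp
  [125,135): 10 bp
  [135,139): 4 bp
  [139,146): 7 bp
  [146,154): 8 bp
  [154,159): 5 bp
  [159,165): 6 bp

[3,3,4,4,4,5,5,5,5,5,5,5,5,5,6,6,6,7,7,8,9,10,10,11,11,11]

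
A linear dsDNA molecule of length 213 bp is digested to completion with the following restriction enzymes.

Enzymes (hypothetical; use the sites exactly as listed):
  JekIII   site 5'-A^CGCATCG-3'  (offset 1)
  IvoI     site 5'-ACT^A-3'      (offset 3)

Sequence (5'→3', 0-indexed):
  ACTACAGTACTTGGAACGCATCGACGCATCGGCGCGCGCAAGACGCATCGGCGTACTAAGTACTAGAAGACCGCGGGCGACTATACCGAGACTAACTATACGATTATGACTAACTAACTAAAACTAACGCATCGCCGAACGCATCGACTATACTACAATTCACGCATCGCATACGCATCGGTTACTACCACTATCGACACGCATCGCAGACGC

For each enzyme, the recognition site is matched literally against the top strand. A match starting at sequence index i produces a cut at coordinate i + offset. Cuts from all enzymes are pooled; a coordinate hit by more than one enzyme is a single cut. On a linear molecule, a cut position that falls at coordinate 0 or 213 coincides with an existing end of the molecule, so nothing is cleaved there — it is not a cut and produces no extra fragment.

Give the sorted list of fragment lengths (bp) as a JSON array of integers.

[2,3,4,4,4,5,6,6,7,7,8,8,10,11,11,12,13,13,14,14,14,18,19]

Scan for sites:
  JekIII (ACGCATCG, off=1): starts [15, 23, 42, 126, 138, 161, 172, 198] → cuts [16, 24, 43, 127, 139, 162, 173, 199]
  IvoI (ACTA, off=3): starts [0, 54, 61, 79, 90, 94, 108, 112, 116, 122, 146, 151, 183, 189] → cuts [3, 57, 64, 82, 93, 97, 111, 115, 119, 125, 149, 154, 186, 192]

All cut coordinates (distinct, sorted): [3, 16, 24, 43, 57, 64, 82, 93, 97, 111, 115, 119, 125, 127, 139, 149, 154, 162, 173, 186, 192, 199]

Fragment lengths:
  [0,3): 3 bp
  [3,16): 13 bp
  [16,24): 8 bp
  [24,43): 19 bp
  [43,57): 14 bp
  [57,64): 7 bp
  [64,82): 18 bp
  [82,93): 11 bp
  [93,97): 4 bp
  [97,111): 14 bp
  [111,115): 4 bp
  [115,119): 4 bp
  [119,125): 6 bp
  [125,127): 2 bp
  [127,139): 12 bp
  [139,149): 10 bp
  [149,154): 5 bp
  [154,162): 8 bp
  [162,173): 11 bp
  [173,186): 13 bp
  [186,192): 6 bp
  [192,199): 7 bp
  [199,213): 14 bp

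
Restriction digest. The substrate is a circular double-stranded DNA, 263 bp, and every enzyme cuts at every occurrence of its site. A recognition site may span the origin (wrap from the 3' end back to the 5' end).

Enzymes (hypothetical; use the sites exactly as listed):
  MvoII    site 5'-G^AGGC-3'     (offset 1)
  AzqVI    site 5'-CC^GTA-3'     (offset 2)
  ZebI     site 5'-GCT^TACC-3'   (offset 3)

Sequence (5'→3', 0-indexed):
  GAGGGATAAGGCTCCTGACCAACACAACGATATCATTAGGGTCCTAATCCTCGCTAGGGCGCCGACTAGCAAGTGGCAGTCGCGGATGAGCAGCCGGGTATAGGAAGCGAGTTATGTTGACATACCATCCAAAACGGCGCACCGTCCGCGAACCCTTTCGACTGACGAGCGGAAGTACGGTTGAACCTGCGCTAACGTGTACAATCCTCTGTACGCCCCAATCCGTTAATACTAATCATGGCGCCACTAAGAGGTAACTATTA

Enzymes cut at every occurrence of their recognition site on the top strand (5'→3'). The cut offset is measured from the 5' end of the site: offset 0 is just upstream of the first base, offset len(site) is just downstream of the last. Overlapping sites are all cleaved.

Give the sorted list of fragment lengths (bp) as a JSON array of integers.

Scan for sites:
  MvoII (GAGGC, off=1): no sites
  AzqVI (CCGTA, off=2): no sites
  ZebI (GCTTACC, off=3): no sites

Pooled cuts: ∅

Fragments:
  no cuts → one circular fragment of 263 bp

[263]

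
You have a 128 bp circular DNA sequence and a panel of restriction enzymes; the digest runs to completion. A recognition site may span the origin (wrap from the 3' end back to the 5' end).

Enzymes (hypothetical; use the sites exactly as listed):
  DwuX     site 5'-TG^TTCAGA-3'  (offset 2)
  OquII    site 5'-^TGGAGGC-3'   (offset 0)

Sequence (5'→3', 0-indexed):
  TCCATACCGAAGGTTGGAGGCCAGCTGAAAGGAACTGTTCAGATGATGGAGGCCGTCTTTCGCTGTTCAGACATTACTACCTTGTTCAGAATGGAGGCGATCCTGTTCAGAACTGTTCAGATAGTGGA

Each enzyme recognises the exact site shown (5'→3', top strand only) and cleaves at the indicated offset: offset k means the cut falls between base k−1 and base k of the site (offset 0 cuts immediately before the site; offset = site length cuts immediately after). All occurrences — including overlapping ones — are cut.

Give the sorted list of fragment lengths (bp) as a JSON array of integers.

[7,9,10,14,19,19,23,27]

Scan for sites:
  DwuX TGTTCAGA/2: at [35, 63, 82, 103, 113] ⇒ [37, 65, 84, 105, 115]
  OquII TGGAGGC/0: at [14, 46, 91] ⇒ [14, 46, 91]

All cut coordinates (distinct, sorted): [14, 37, 46, 65, 84, 91, 105, 115]

Fragments:
  14→37: 23 bp
  37→46: 9 bp
  46→65: 19 bp
  65→84: 19 bp
  84→91: 7 bp
  91→105: 14 bp
  105→115: 10 bp
  115→14 (wrap): 128-115+14 = 27 bp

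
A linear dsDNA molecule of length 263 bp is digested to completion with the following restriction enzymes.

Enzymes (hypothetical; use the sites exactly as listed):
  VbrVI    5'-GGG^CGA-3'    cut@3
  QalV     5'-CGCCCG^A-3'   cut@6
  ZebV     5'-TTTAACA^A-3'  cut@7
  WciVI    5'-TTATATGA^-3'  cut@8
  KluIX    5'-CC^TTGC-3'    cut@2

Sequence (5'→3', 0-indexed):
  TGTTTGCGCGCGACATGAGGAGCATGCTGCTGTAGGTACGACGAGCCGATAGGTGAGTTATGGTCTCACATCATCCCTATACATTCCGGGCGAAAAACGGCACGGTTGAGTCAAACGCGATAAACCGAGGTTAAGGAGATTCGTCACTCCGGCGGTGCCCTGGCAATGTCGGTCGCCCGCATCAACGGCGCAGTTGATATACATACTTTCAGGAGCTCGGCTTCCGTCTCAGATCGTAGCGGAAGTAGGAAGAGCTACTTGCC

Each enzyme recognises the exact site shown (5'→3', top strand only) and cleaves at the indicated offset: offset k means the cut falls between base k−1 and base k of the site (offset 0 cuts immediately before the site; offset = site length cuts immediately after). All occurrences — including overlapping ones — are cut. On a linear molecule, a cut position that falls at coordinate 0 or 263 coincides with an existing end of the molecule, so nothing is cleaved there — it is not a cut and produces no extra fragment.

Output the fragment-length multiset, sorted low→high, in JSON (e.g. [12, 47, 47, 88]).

Site scan:
  VbrVI GGGCGA/3: at [87] ⇒ [90]
  QalV (CGCCCGA, off=6): no sites
  ZebV (TTTAACAA, off=7): no sites
  WciVI (TTATATGA, off=8): no sites
  KluIX (CCTTGC, off=2): no sites

All cut coordinates (distinct, sorted): [90]

Fragment lengths:
  [0,90): 90 bp
  [90,263): 173 bp

[90,173]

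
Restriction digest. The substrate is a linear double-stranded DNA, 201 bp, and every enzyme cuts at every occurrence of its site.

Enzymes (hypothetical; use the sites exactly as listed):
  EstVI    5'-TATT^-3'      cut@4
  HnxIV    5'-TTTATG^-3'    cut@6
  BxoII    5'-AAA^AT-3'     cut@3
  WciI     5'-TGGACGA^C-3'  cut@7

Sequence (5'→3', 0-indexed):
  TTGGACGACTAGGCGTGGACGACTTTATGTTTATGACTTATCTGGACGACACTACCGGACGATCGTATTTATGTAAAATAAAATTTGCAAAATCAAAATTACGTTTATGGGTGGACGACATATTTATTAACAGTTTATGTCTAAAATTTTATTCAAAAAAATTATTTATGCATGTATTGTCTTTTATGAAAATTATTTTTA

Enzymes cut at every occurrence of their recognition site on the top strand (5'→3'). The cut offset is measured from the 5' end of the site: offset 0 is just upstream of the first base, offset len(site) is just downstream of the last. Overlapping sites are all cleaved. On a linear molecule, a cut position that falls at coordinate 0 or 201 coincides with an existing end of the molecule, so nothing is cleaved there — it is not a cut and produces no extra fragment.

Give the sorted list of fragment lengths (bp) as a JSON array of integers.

[3,4,4,4,4,4,5,6,6,6,6,6,6,7,7,8,8,8,9,9,10,11,12,14,14,20]

Per-enzyme occurrences:
  EstVI TATT/4: at [65, 120, 124, 149, 162, 174, 193] ⇒ [69, 124, 128, 153, 166, 178, 197]
  HnxIV TTTATG/6: at [23, 29, 67, 103, 133, 164, 182] ⇒ [29, 35, 73, 109, 139, 170, 188]
  BxoII AAAAT/3: at [74, 79, 88, 94, 142, 157, 188] ⇒ [77, 82, 91, 97, 145, 160, 191]
  WciI TGGACGAC/7: at [1, 15, 42, 111] ⇒ [8, 22, 49, 118]

All cut coordinates (distinct, sorted): [8, 22, 29, 35, 49, 69, 73, 77, 82, 91, 97, 109, 118, 124, 128, 139, 145, 153, 160, 166, 170, 178, 188, 191, 197]

Fragments:
  [0,8): 8 bp
  [8,22): 14 bp
  [22,29): 7 bp
  [29,35): 6 bp
  [35,49): 14 bp
  [49,69): 20 bp
  [69,73): 4 bp
  [73,77): 4 bp
  [77,82): 5 bp
  [82,91): 9 bp
  [91,97): 6 bp
  [97,109): 12 bp
  [109,118): 9 bp
  [118,124): 6 bp
  [124,128): 4 bp
  [128,139): 11 bp
  [139,145): 6 bp
  [145,153): 8 bp
  [153,160): 7 bp
  [160,166): 6 bp
  [166,170): 4 bp
  [170,178): 8 bp
  [178,188): 10 bp
  [188,191): 3 bp
  [191,197): 6 bp
  [197,201): 4 bp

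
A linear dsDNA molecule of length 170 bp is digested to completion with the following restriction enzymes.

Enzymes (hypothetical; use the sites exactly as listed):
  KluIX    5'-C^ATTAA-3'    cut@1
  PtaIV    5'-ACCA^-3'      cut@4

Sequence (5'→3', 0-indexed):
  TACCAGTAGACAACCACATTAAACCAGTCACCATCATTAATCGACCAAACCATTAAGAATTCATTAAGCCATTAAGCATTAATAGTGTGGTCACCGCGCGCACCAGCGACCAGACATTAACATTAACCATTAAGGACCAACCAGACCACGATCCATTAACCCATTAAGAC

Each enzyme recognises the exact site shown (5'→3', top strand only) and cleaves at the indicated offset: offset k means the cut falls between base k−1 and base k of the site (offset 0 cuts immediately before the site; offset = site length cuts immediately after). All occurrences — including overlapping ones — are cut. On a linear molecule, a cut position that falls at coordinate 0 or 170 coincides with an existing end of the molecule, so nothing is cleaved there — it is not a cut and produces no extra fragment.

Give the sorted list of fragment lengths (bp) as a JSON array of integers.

[1,1,1,2,3,4,4,5,5,6,6,7,7,7,7,8,8,8,9,10,10,11,12,28]

Site scan:
  KluIX CATTAA/1: at [16, 34, 50, 61, 69, 76, 114, 120, 127, 153, 161] ⇒ [17, 35, 51, 62, 70, 77, 115, 121, 128, 154, 162]
  PtaIV ACCA/4: at [1, 12, 22, 29, 43, 48, 101, 108, 125, 135, 139, 144] ⇒ [5, 16, 26, 33, 47, 52, 105, 112, 129, 139, 143, 148]

Pooled cuts: [5, 16, 17, 26, 33, 35, 47, 51, 52, 62, 70, 77, 105, 112, 115, 121, 128, 129, 139, 143, 148, 154, 162]

Fragment lengths:
  [0,5): 5 bp
  [5,16): 11 bp
  [16,17): 1 bp
  [17,26): 9 bp
  [26,33): 7 bp
  [33,35): 2 bp
  [35,47): 12 bp
  [47,51): 4 bp
  [51,52): 1 bp
  [52,62): 10 bp
  [62,70): 8 bp
  [70,77): 7 bp
  [77,105): 28 bp
  [105,112): 7 bp
  [112,115): 3 bp
  [115,121): 6 bp
  [121,128): 7 bp
  [128,129): 1 bp
  [129,139): 10 bp
  [139,143): 4 bp
  [143,148): 5 bp
  [148,154): 6 bp
  [154,162): 8 bp
  [162,170): 8 bp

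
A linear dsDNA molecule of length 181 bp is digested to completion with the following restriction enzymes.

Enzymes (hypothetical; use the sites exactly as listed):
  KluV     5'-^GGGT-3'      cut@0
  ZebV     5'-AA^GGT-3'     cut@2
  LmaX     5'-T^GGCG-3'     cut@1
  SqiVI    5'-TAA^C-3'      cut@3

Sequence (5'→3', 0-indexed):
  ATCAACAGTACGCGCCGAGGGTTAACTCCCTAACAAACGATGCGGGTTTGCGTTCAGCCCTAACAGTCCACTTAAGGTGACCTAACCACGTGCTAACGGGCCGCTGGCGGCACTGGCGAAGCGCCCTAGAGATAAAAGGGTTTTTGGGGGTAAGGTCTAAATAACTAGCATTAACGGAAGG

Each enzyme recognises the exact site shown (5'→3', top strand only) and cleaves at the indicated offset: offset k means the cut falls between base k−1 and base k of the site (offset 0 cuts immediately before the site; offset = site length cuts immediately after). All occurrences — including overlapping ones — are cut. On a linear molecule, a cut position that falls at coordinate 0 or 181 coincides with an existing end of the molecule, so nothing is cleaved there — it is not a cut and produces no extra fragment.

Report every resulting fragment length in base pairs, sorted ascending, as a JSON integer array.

[6,7,7,8,9,9,10,10,10,10,11,11,12,18,20,23]

Site scan:
  KluV (GGGT, off=0): starts [18, 43, 137, 147] → cuts [18, 43, 137, 147]
  ZebV (AAGGT, off=2): starts [73, 151] → cuts [75, 153]
  LmaX (TGGCG, off=1): starts [104, 113] → cuts [105, 114]
  SqiVI (TAAC, off=3): starts [22, 30, 60, 82, 93, 161, 171] → cuts [25, 33, 63, 85, 96, 164, 174]

All cut coordinates (distinct, sorted): [18, 25, 33, 43, 63, 75, 85, 96, 105, 114, 137, 147, 153, 164, 174]

Fragment lengths:
  [0,18): 18 bp
  [18,25): 7 bp
  [25,33): 8 bp
  [33,43): 10 bp
  [43,63): 20 bp
  [63,75): 12 bp
  [75,85): 10 bp
  [85,96): 11 bp
  [96,105): 9 bp
  [105,114): 9 bp
  [114,137): 23 bp
  [137,147): 10 bp
  [147,153): 6 bp
  [153,164): 11 bp
  [164,174): 10 bp
  [174,181): 7 bp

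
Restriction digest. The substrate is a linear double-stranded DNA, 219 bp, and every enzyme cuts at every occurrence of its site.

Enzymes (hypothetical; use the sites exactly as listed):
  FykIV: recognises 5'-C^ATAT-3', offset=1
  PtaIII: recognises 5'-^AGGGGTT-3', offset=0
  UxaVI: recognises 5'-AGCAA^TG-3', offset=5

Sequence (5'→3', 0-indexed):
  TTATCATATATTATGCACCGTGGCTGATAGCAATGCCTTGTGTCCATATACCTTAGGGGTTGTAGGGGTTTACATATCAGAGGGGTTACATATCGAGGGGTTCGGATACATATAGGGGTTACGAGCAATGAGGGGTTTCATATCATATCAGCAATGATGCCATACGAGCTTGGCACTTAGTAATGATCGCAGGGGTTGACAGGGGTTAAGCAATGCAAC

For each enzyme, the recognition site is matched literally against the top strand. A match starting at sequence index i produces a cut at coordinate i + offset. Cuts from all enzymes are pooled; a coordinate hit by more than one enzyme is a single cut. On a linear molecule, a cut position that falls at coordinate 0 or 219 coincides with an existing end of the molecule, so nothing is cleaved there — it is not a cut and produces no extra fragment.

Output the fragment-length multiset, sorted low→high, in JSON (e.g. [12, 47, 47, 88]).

Per-enzyme occurrences:
  FykIV (CATAT, off=1): starts [4, 44, 72, 88, 108, 138, 143] → cuts [5, 45, 73, 89, 109, 139, 144]
  PtaIII (AGGGGTT, off=0): starts [54, 63, 80, 95, 113, 130, 190, 200] → cuts [54, 63, 80, 95, 113, 130, 190, 200]
  UxaVI (AGCAATG, off=5): starts [28, 123, 149, 208] → cuts [33, 128, 154, 213]

All cut coordinates (distinct, sorted): [5, 33, 45, 54, 63, 73, 80, 89, 95, 109, 113, 128, 130, 139, 144, 154, 190, 200, 213]

Fragment lengths:
  [0,5): 5 bp
  [5,33): 28 bp
  [33,45): 12 bp
  [45,54): 9 bp
  [54,63): 9 bp
  [63,73): 10 bp
  [73,80): 7 bp
  [80,89): 9 bp
  [89,95): 6 bp
  [95,109): 14 bp
  [109,113): 4 bp
  [113,128): 15 bp
  [128,130): 2 bp
  [130,139): 9 bp
  [139,144): 5 bp
  [144,154): 10 bp
  [154,190): 36 bp
  [190,200): 10 bp
  [200,213): 13 bp
  [213,219): 6 bp

[2,4,5,5,6,6,7,9,9,9,9,10,10,10,12,13,14,15,28,36]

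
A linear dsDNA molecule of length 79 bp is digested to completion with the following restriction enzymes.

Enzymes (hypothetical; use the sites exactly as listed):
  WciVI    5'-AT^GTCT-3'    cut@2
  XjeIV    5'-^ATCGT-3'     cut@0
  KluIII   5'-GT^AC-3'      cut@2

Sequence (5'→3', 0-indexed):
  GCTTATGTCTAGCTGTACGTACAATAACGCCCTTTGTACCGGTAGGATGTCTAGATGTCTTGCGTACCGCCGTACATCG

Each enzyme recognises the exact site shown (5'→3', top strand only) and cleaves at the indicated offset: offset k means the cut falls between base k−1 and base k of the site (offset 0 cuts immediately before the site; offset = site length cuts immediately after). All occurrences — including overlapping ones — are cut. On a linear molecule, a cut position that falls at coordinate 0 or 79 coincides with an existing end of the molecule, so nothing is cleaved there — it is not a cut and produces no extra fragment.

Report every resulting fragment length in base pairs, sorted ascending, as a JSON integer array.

[4,6,6,8,8,9,10,11,17]

Site scan:
  WciVI (ATGTCT, off=2): starts [4, 46, 54] → cuts [6, 48, 56]
  XjeIV (ATCGT, off=0): no sites
  KluIII (GTAC, off=2): starts [14, 18, 35, 63, 71] → cuts [16, 20, 37, 65, 73]

Pooled cuts: [6, 16, 20, 37, 48, 56, 65, 73]

Fragment lengths:
  [0,6): 6 bp
  [6,16): 10 bp
  [16,20): 4 bp
  [20,37): 17 bp
  [37,48): 11 bp
  [48,56): 8 bp
  [56,65): 9 bp
  [65,73): 8 bp
  [73,79): 6 bp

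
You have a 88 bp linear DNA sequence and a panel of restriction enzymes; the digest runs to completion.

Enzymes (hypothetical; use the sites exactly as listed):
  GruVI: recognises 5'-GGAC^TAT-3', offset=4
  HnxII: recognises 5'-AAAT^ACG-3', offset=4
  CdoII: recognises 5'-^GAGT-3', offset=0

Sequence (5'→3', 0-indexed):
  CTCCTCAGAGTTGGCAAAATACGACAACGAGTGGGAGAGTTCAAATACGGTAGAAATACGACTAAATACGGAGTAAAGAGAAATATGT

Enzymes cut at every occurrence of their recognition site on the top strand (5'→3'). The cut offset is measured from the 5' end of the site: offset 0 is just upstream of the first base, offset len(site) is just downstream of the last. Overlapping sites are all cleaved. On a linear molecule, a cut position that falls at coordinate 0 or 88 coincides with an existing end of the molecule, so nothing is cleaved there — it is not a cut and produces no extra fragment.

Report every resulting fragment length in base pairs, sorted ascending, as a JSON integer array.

Site scan:
  GruVI (GGACTAT, off=4): no sites
  HnxII (AAATACG, off=4): starts [16, 42, 53, 63] → cuts [20, 46, 57, 67]
  CdoII (GAGT, off=0): starts [7, 28, 36, 70] → cuts [7, 28, 36, 70]

Pooled cuts: [7, 20, 28, 36, 46, 57, 67, 70]

Fragment lengths:
  [0,7): 7 bp
  [7,20): 13 bp
  [20,28): 8 bp
  [28,36): 8 bp
  [36,46): 10 bp
  [46,57): 11 bp
  [57,67): 10 bp
  [67,70): 3 bp
  [70,88): 18 bp

[3,7,8,8,10,10,11,13,18]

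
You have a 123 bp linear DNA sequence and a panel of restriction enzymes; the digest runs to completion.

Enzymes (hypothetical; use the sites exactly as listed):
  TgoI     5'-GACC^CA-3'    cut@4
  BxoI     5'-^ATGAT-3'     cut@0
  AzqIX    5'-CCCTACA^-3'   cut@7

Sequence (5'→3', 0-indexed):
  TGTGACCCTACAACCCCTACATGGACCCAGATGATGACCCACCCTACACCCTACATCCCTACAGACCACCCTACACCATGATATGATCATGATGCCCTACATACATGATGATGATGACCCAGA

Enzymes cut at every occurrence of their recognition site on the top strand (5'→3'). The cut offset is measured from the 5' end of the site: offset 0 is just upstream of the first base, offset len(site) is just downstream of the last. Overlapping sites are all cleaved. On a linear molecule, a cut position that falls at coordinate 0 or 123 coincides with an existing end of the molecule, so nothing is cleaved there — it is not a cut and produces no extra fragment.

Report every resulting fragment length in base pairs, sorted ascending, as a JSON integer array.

[2,3,3,3,3,4,5,6,6,7,8,9,9,9,9,12,12,13]

Site scan:
  TgoI GACCCA/4: at [23, 35, 115] ⇒ [27, 39, 119]
  BxoI ATGAT/0: at [30, 77, 82, 88, 104, 107, 110] ⇒ [30, 77, 82, 88, 104, 107, 110]
  AzqIX CCCTACA/7: at [5, 14, 41, 48, 56, 68, 94] ⇒ [12, 21, 48, 55, 63, 75, 101]

All cut coordinates (distinct, sorted): [12, 21, 27, 30, 39, 48, 55, 63, 75, 77, 82, 88, 101, 104, 107, 110, 119]

Fragments:
  [0,12): 12 bp
  [12,21): 9 bp
  [21,27): 6 bp
  [27,30): 3 bp
  [30,39): 9 bp
  [39,48): 9 bp
  [48,55): 7 bp
  [55,63): 8 bp
  [63,75): 12 bp
  [75,77): 2 bp
  [77,82): 5 bp
  [82,88): 6 bp
  [88,101): 13 bp
  [101,104): 3 bp
  [104,107): 3 bp
  [107,110): 3 bp
  [110,119): 9 bp
  [119,123): 4 bp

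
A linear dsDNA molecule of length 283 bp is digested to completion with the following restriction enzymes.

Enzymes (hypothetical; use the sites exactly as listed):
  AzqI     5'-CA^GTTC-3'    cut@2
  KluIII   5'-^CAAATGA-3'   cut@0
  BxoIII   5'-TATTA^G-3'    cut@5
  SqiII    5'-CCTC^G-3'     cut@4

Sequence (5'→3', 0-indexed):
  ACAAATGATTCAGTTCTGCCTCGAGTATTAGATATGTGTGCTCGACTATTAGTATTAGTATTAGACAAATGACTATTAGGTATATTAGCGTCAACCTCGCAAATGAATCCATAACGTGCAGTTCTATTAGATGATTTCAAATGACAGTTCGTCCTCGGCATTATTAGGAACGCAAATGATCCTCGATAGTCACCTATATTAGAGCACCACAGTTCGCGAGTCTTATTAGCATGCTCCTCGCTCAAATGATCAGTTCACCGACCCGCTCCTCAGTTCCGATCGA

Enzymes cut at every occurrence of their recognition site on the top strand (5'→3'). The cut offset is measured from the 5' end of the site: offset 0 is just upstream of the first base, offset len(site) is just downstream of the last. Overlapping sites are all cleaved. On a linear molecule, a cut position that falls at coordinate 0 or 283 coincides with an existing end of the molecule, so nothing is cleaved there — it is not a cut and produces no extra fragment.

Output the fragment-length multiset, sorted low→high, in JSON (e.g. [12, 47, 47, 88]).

[1,1,2,3,6,6,6,8,8,9,9,9,10,10,10,10,10,11,11,11,11,12,13,17,17,20,21,21]

Per-enzyme occurrences:
  AzqI CAGTTC/2: at [10, 118, 144, 209, 250, 270] ⇒ [12, 120, 146, 211, 252, 272]
  KluIII CAAATGA/0: at [1, 65, 99, 137, 172, 242] ⇒ [1, 65, 99, 137, 172, 242]
  BxoIII TATTAG/5: at [25, 46, 52, 58, 73, 82, 124, 161, 196, 223] ⇒ [30, 51, 57, 63, 78, 87, 129, 166, 201, 228]
  SqiII CCTCG/4: at [18, 94, 152, 180, 235] ⇒ [22, 98, 156, 184, 239]

Pooled cuts: [1, 12, 22, 30, 51, 57, 63, 65, 78, 87, 98, 99, 120, 129, 137, 146, 156, 166, 172, 184, 201, 211, 228, 239, 242, 252, 272]

Fragments:
  [0,1): 1 bp
  [1,12): 11 bp
  [12,22): 10 bp
  [22,30): 8 bp
  [30,51): 21 bp
  [51,57): 6 bp
  [57,63): 6 bp
  [63,65): 2 bp
  [65,78): 13 bp
  [78,87): 9 bp
  [87,98): 11 bp
  [98,99): 1 bp
  [99,120): 21 bp
  [120,129): 9 bp
  [129,137): 8 bp
  [137,146): 9 bp
  [146,156): 10 bp
  [156,166): 10 bp
  [166,172): 6 bp
  [172,184): 12 bp
  [184,201): 17 bp
  [201,211): 10 bp
  [211,228): 17 bp
  [228,239): 11 bp
  [239,242): 3 bp
  [242,252): 10 bp
  [252,272): 20 bp
  [272,283): 11 bp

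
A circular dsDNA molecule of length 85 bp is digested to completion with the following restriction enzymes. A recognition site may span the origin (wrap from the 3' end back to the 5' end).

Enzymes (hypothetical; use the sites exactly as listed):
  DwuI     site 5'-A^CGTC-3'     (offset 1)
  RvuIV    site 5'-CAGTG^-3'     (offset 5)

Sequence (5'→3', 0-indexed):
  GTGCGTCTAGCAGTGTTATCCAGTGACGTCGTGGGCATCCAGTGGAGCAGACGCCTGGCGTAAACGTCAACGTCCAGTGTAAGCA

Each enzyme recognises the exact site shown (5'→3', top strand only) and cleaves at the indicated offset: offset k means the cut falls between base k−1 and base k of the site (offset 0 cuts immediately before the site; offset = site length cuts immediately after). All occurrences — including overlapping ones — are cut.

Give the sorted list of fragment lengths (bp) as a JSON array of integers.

[1,6,9,9,10,12,18,20]

Per-enzyme occurrences:
  DwuI (ACGTC, off=1): starts [25, 63, 69] → cuts [26, 64, 70]
  RvuIV (CAGTG, off=5): starts [10, 20, 39, 74, 83] → cuts [3, 15, 25, 44, 79]

All cut coordinates (distinct, sorted): [3, 15, 25, 26, 44, 64, 70, 79]

Fragments:
  3→15: 12 bp
  15→25: 10 bp
  25→26: 1 bp
  26→44: 18 bp
  44→64: 20 bp
  64→70: 6 bp
  70→79: 9 bp
  79→3 (wrap): 85-79+3 = 9 bp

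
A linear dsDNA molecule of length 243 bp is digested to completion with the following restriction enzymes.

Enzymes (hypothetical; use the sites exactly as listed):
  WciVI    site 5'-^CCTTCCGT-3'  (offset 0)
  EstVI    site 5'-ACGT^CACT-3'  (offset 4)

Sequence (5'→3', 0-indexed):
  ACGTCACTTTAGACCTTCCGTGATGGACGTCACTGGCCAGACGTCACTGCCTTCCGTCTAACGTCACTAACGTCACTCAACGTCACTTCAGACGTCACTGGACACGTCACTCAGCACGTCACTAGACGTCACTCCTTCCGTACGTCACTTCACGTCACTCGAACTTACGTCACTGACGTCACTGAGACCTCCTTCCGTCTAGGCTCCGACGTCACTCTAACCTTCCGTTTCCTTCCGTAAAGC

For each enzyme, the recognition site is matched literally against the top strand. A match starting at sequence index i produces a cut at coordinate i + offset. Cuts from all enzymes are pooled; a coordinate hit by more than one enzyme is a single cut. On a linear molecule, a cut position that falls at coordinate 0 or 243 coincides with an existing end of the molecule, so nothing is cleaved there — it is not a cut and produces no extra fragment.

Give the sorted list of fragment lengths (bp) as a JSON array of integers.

[4,4,5,8,9,9,9,10,10,10,10,11,12,12,12,12,13,14,15,15,17,22]

Scan for sites:
  WciVI (CCTTCCGT, off=0): starts [13, 49, 133, 190, 220, 230] → cuts [13, 49, 133, 190, 220, 230]
  EstVI (ACGTCACT, off=4): starts [0, 26, 40, 60, 69, 79, 91, 103, 115, 125, 141, 151, 166, 175, 208] → cuts [4, 30, 44, 64, 73, 83, 95, 107, 119, 129, 145, 155, 170, 179, 212]

All cut coordinates (distinct, sorted): [4, 13, 30, 44, 49, 64, 73, 83, 95, 107, 119, 129, 133, 145, 155, 170, 179, 190, 212, 220, 230]

Fragments:
  [0,4): 4 bp
  [4,13): 9 bp
  [13,30): 17 bp
  [30,44): 14 bp
  [44,49): 5 bp
  [49,64): 15 bp
  [64,73): 9 bp
  [73,83): 10 bp
  [83,95): 12 bp
  [95,107): 12 bp
  [107,119): 12 bp
  [119,129): 10 bp
  [129,133): 4 bp
  [133,145): 12 bp
  [145,155): 10 bp
  [155,170): 15 bp
  [170,179): 9 bp
  [179,190): 11 bp
  [190,212): 22 bp
  [212,220): 8 bp
  [220,230): 10 bp
  [230,243): 13 bp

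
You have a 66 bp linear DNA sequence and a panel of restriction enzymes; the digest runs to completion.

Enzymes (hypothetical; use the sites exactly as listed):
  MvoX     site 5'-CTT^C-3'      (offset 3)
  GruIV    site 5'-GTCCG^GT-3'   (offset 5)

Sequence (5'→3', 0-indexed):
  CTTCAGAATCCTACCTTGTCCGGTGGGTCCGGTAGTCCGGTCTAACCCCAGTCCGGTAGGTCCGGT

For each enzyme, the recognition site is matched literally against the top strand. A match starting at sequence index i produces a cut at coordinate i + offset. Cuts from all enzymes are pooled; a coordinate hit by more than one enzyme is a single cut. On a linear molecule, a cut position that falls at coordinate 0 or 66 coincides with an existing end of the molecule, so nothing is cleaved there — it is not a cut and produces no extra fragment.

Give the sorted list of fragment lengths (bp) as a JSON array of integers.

Site scan:
  MvoX (CTTC, off=3): starts [0] → cuts [3]
  GruIV (GTCCGGT, off=5): starts [17, 26, 34, 50, 59] → cuts [22, 31, 39, 55, 64]

All cut coordinates (distinct, sorted): [3, 22, 31, 39, 55, 64]

Fragment lengths:
  [0,3): 3 bp
  [3,22): 19 bp
  [22,31): 9 bp
  [31,39): 8 bp
  [39,55): 16 bp
  [55,64): 9 bp
  [64,66): 2 bp

[2,3,8,9,9,16,19]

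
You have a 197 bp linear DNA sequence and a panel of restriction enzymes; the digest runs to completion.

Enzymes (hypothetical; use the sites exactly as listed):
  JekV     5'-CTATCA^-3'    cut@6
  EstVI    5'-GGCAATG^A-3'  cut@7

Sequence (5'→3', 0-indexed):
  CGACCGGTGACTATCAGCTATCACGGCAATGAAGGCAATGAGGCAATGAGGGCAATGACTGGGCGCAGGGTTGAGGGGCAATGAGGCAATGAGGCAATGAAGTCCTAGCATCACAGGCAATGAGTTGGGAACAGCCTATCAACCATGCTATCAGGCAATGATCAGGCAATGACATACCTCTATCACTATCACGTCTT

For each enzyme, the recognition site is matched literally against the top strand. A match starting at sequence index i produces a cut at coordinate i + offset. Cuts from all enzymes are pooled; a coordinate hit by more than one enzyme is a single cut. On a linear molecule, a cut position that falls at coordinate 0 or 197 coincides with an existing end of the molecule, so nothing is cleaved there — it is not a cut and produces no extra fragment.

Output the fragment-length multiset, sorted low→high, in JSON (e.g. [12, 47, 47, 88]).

[6,6,7,7,8,8,8,8,9,9,11,12,14,16,19,23,26]

Scan for sites:
  JekV CTATCA/6: at [10, 17, 135, 147, 179, 185] ⇒ [16, 23, 141, 153, 185, 191]
  EstVI GGCAATGA/7: at [24, 33, 41, 50, 76, 84, 92, 115, 153, 164] ⇒ [31, 40, 48, 57, 83, 91, 99, 122, 160, 171]

Pooled cuts: [16, 23, 31, 40, 48, 57, 83, 91, 99, 122, 141, 153, 160, 171, 185, 191]

Fragment lengths:
  [0,16): 16 bp
  [16,23): 7 bp
  [23,31): 8 bp
  [31,40): 9 bp
  [40,48): 8 bp
  [48,57): 9 bp
  [57,83): 26 bp
  [83,91): 8 bp
  [91,99): 8 bp
  [99,122): 23 bp
  [122,141): 19 bp
  [141,153): 12 bp
  [153,160): 7 bp
  [160,171): 11 bp
  [171,185): 14 bp
  [185,191): 6 bp
  [191,197): 6 bp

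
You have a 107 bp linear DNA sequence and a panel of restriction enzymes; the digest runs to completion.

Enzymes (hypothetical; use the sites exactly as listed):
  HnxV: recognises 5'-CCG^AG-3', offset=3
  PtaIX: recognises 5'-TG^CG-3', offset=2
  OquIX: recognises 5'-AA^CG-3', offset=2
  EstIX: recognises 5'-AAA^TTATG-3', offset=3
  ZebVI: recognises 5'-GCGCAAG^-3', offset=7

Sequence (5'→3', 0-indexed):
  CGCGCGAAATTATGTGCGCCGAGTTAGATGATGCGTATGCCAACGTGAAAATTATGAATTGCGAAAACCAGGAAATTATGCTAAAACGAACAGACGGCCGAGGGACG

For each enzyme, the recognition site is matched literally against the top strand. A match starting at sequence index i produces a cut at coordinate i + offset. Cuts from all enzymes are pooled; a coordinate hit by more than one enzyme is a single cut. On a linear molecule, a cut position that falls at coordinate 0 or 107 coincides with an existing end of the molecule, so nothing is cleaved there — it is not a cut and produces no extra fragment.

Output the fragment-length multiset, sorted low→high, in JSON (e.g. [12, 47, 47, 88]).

Per-enzyme occurrences:
  HnxV CCGAG/3: at [18, 97] ⇒ [21, 100]
  PtaIX TGCG/2: at [14, 31, 59] ⇒ [16, 33, 61]
  OquIX AACG/2: at [41, 84] ⇒ [43, 86]
  EstIX AAATTATG/3: at [6, 48, 72] ⇒ [9, 51, 75]
  ZebVI (GCGCAAG, off=7): no sites

Pooled cuts: [9, 16, 21, 33, 43, 51, 61, 75, 86, 100]

Fragment lengths:
  [0,9): 9 bp
  [9,16): 7 bp
  [16,21): 5 bp
  [21,33): 12 bp
  [33,43): 10 bp
  [43,51): 8 bp
  [51,61): 10 bp
  [61,75): 14 bp
  [75,86): 11 bp
  [86,100): 14 bp
  [100,107): 7 bp

[5,7,7,8,9,10,10,11,12,14,14]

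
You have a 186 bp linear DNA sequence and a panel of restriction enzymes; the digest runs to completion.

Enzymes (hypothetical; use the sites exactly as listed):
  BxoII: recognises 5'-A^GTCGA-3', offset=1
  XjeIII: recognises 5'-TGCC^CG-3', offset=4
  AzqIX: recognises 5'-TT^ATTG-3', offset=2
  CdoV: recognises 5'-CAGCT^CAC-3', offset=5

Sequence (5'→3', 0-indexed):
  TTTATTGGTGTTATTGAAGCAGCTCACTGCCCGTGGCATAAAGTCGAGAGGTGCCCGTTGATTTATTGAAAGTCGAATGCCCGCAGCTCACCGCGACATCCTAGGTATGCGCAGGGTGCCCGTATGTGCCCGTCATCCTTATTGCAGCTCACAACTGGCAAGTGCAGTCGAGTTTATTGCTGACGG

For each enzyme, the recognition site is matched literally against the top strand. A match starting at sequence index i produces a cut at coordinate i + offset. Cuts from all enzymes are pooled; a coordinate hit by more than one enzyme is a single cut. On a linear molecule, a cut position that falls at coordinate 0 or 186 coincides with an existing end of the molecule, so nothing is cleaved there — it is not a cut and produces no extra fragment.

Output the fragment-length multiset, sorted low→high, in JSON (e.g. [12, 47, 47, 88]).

Scan for sites:
  BxoII (AGTCGA, off=1): starts [41, 70, 165] → cuts [42, 71, 166]
  XjeIII (TGCCCG, off=4): starts [27, 51, 77, 116, 126] → cuts [31, 55, 81, 120, 130]
  AzqIX (TTATTG, off=2): starts [1, 10, 62, 138, 173] → cuts [3, 12, 64, 140, 175]
  CdoV (CAGCTCAC, off=5): starts [19, 83, 144] → cuts [24, 88, 149]

All cut coordinates (distinct, sorted): [3, 12, 24, 31, 42, 55, 64, 71, 81, 88, 120, 130, 140, 149, 166, 175]

Fragment lengths:
  [0,3): 3 bp
  [3,12): 9 bp
  [12,24): 12 bp
  [24,31): 7 bp
  [31,42): 11 bp
  [42,55): 13 bp
  [55,64): 9 bp
  [64,71): 7 bp
  [71,81): 10 bp
  [81,88): 7 bp
  [88,120): 32 bp
  [120,130): 10 bp
  [130,140): 10 bp
  [140,149): 9 bp
  [149,166): 17 bp
  [166,175): 9 bp
  [175,186): 11 bp

[3,7,7,7,9,9,9,9,10,10,10,11,11,12,13,17,32]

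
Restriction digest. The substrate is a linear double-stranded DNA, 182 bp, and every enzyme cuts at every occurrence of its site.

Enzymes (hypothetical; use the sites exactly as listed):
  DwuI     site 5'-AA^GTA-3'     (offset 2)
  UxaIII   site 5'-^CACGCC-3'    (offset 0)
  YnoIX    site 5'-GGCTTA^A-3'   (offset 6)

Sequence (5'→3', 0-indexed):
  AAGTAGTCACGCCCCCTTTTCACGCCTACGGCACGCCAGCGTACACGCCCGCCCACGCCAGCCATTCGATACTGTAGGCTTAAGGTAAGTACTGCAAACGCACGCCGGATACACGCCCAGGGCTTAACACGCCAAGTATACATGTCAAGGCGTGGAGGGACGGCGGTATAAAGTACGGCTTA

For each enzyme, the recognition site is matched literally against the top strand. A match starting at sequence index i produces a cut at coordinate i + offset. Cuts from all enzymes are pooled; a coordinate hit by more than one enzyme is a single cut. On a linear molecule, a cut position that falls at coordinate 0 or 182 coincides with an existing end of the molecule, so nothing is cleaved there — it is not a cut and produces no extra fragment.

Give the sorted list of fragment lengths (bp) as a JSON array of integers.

Site scan:
  DwuI (AAGTA, off=2): starts [0, 86, 133, 170] → cuts [2, 88, 135, 172]
  UxaIII (CACGCC, off=0): starts [7, 20, 31, 43, 53, 100, 111, 127] → cuts [7, 20, 31, 43, 53, 100, 111, 127]
  YnoIX (GGCTTAA, off=6): starts [76, 120] → cuts [82, 126]

Pooled cuts: [2, 7, 20, 31, 43, 53, 82, 88, 100, 111, 126, 127, 135, 172]

Fragments:
  [0,2): 2 bp
  [2,7): 5 bp
  [7,20): 13 bp
  [20,31): 11 bp
  [31,43): 12 bp
  [43,53): 10 bp
  [53,82): 29 bp
  [82,88): 6 bp
  [88,100): 12 bp
  [100,111): 11 bp
  [111,126): 15 bp
  [126,127): 1 bp
  [127,135): 8 bp
  [135,172): 37 bp
  [172,182): 10 bp

[1,2,5,6,8,10,10,11,11,12,12,13,15,29,37]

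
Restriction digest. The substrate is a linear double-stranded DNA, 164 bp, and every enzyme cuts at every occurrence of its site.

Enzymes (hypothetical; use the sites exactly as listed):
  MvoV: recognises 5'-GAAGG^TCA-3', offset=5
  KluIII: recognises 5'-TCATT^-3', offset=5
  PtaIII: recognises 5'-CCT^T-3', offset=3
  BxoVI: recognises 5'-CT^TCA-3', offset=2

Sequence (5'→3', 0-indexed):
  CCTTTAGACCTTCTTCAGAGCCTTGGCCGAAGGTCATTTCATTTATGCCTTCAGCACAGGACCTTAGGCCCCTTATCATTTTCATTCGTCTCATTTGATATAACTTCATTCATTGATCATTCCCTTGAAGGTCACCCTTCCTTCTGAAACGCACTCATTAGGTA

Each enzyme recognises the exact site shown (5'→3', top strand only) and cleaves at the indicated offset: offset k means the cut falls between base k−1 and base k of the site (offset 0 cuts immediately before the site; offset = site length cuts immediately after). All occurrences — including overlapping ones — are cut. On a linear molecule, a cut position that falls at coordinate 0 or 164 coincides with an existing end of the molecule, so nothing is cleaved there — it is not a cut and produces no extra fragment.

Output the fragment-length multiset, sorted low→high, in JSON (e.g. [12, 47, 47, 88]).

Scan for sites:
  MvoV GAAGGTCA/5: at [28, 126] ⇒ [33, 131]
  KluIII TCATT/5: at [33, 38, 75, 81, 90, 105, 109, 116, 154] ⇒ [38, 43, 80, 86, 95, 110, 114, 121, 159]
  PtaIII CCTT/3: at [0, 8, 20, 47, 61, 70, 122, 135, 139] ⇒ [3, 11, 23, 50, 64, 73, 125, 138, 142]
  BxoVI CTTCA/2: at [12, 48, 103] ⇒ [14, 50, 105]

Pooled cuts: [3, 11, 14, 23, 33, 38, 43, 50, 64, 73, 80, 86, 95, 105, 110, 114, 121, 125, 131, 138, 142, 159]

Fragment lengths:
  [0,3): 3 bp
  [3,11): 8 bp
  [11,14): 3 bp
  [14,23): 9 bp
  [23,33): 10 bp
  [33,38): 5 bp
  [38,43): 5 bp
  [43,50): 7 bp
  [50,64): 14 bp
  [64,73): 9 bp
  [73,80): 7 bp
  [80,86): 6 bp
  [86,95): 9 bp
  [95,105): 10 bp
  [105,110): 5 bp
  [110,114): 4 bp
  [114,121): 7 bp
  [121,125): 4 bp
  [125,131): 6 bp
  [131,138): 7 bp
  [138,142): 4 bp
  [142,159): 17 bp
  [159,164): 5 bp

[3,3,4,4,4,5,5,5,5,6,6,7,7,7,7,8,9,9,9,10,10,14,17]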